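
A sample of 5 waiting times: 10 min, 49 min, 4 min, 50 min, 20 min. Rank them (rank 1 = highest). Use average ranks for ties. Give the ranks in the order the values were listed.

Sorted (descending): 50, 49, 20, 10, 4
No ties — each value takes its position as its rank.

4, 2, 5, 1, 3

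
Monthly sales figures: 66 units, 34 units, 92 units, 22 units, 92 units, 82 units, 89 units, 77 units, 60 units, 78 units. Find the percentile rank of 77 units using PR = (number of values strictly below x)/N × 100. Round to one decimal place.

N = 10.
Strictly below 77: 4. Equal to 77: 1.
PR = 4/10 × 100 = 40.0

40.0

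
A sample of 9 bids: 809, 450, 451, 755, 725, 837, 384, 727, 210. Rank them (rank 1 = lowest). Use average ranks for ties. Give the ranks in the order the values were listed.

8, 3, 4, 7, 5, 9, 2, 6, 1

Sorted (ascending): 210, 384, 450, 451, 725, 727, 755, 809, 837
No ties — each value takes its position as its rank.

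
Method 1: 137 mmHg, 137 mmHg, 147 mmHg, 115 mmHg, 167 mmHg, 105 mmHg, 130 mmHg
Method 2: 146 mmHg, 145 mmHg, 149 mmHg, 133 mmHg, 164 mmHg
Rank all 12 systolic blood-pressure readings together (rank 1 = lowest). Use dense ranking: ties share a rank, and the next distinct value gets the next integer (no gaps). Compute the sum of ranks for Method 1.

35

Sorted (ascending): 105, 115, 130, 133, 137, 137, 145, 146, 147, 149, 164, 167
The 2 values of 137 share dense rank 5.
Remaining distinct values take the next consecutive integers.
Method 1 values → pooled ranks: 137→5, 137→5, 147→8, 115→2, 167→11, 105→1, 130→3
Rank sum = 5 + 5 + 8 + 2 + 11 + 1 + 3 = 35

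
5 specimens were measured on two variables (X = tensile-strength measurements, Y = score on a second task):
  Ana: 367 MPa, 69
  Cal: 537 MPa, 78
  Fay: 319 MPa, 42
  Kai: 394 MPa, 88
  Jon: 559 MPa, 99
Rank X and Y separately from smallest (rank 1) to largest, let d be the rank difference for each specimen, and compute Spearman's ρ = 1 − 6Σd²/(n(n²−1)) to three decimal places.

0.900

Ranks of variable 1: 2, 4, 1, 3, 5
Ranks of variable 2: 2, 3, 1, 4, 5
d = r₁ − r₂: 0, 1, 0, -1, 0
d²: 0, 1, 0, 1, 0; Σd² = 2
ρ = 1 − 6·2/(5·24) = 1 − 12/120 = 0.900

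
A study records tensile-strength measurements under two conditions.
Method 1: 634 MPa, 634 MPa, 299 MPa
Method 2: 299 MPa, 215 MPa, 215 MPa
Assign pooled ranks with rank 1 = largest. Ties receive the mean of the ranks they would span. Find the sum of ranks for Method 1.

Sorted (descending): 634, 634, 299, 299, 215, 215
The 2 values of 634 occupy positions 1–2 → average rank (1+2)/2 = 1.5.
The 2 values of 299 occupy positions 3–4 → average rank (3+4)/2 = 3.5.
The 2 values of 215 occupy positions 5–6 → average rank (5+6)/2 = 5.5.
Method 1 values → pooled ranks: 634→1.5, 634→1.5, 299→3.5
Rank sum = 1.5 + 1.5 + 3.5 = 6.5

6.5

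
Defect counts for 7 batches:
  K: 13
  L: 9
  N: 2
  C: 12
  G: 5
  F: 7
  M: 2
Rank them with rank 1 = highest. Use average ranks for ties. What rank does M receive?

Sorted (descending): 13, 12, 9, 7, 5, 2, 2
The 2 values of 2 occupy positions 6–7 → average rank (6+7)/2 = 6.5.
M has value 2 → rank 6.5.

6.5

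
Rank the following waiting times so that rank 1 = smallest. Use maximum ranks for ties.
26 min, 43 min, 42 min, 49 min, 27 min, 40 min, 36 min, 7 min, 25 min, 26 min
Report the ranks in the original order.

4, 9, 8, 10, 5, 7, 6, 1, 2, 4

Sorted (ascending): 7, 25, 26, 26, 27, 36, 40, 42, 43, 49
The 2 values of 26 occupy positions 3–4 → each gets rank 4.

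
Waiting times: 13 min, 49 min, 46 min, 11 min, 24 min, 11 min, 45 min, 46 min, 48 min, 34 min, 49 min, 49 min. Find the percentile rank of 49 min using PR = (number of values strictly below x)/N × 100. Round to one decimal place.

75.0

N = 12.
Strictly below 49: 9. Equal to 49: 3.
PR = 9/12 × 100 = 75.0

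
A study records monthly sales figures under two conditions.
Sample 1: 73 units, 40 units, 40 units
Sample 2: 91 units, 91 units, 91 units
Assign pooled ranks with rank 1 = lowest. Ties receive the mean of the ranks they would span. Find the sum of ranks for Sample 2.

15

Sorted (ascending): 40, 40, 73, 91, 91, 91
The 2 values of 40 occupy positions 1–2 → average rank (1+2)/2 = 1.5.
The 3 values of 91 occupy positions 4–6 → average rank 5.
Sample 2 values → pooled ranks: 91→5, 91→5, 91→5
Rank sum = 5 + 5 + 5 = 15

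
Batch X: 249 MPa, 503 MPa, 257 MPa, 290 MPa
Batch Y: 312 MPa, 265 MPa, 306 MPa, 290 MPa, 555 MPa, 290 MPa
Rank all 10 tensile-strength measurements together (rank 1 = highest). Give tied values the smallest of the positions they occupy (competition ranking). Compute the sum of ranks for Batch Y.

Sorted (descending): 555, 503, 312, 306, 290, 290, 290, 265, 257, 249
The 3 values of 290 occupy positions 5–7 → each gets rank 5.
Batch Y values → pooled ranks: 312→3, 265→8, 306→4, 290→5, 555→1, 290→5
Rank sum = 3 + 8 + 4 + 5 + 1 + 5 = 26

26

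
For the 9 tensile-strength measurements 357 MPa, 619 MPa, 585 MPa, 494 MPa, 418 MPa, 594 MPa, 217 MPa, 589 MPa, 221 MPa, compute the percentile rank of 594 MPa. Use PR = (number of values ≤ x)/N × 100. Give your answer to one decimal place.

88.9

N = 9.
Strictly below 594: 7. Equal to 594: 1.
PR = 8/9 × 100 = 88.9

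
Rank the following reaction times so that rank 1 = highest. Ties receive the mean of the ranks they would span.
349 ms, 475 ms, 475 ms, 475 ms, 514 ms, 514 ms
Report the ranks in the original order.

Sorted (descending): 514, 514, 475, 475, 475, 349
The 2 values of 514 occupy positions 1–2 → average rank (1+2)/2 = 1.5.
The 3 values of 475 occupy positions 3–5 → average rank 4.

6, 4, 4, 4, 1.5, 1.5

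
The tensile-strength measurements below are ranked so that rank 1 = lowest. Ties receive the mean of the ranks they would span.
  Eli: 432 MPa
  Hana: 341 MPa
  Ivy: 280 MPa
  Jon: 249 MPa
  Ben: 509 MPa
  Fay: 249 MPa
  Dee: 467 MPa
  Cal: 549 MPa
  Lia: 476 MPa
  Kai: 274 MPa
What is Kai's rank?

3

Sorted (ascending): 249, 249, 274, 280, 341, 432, 467, 476, 509, 549
The 2 values of 249 occupy positions 1–2 → average rank (1+2)/2 = 1.5.
Kai has value 274 MPa → rank 3.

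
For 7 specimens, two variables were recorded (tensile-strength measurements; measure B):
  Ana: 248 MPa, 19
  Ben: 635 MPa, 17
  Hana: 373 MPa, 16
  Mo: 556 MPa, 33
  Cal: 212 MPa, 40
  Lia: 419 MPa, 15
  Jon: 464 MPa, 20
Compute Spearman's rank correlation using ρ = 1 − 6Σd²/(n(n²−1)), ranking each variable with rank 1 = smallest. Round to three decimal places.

-0.179

Ranks of variable 1: 2, 7, 3, 6, 1, 4, 5
Ranks of variable 2: 4, 3, 2, 6, 7, 1, 5
d = r₁ − r₂: -2, 4, 1, 0, -6, 3, 0
d²: 4, 16, 1, 0, 36, 9, 0; Σd² = 66
ρ = 1 − 6·66/(7·48) = 1 − 396/336 = -0.179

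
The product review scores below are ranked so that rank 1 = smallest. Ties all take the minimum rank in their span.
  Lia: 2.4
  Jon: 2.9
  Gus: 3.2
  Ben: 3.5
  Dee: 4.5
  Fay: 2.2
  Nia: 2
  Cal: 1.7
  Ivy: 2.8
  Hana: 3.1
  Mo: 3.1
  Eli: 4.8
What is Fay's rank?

Sorted (ascending): 1.7, 2, 2.2, 2.4, 2.8, 2.9, 3.1, 3.1, 3.2, 3.5, 4.5, 4.8
The 2 values of 3.1 occupy positions 7–8 → each gets rank 7.
Fay has value 2.2 → rank 3.

3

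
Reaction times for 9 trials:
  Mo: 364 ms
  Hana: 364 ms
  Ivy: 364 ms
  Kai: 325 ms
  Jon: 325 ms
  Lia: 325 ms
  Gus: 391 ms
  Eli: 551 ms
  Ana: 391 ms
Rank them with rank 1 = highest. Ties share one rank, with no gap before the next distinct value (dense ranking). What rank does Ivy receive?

3

Sorted (descending): 551, 391, 391, 364, 364, 364, 325, 325, 325
The 2 values of 391 share dense rank 2.
The 3 values of 364 share dense rank 3.
The 3 values of 325 share dense rank 4.
Remaining distinct values take the next consecutive integers.
Ivy has value 364 ms → rank 3.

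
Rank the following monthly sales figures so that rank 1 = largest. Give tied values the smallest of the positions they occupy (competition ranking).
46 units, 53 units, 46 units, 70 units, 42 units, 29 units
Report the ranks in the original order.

Sorted (descending): 70, 53, 46, 46, 42, 29
The 2 values of 46 occupy positions 3–4 → each gets rank 3.

3, 2, 3, 1, 5, 6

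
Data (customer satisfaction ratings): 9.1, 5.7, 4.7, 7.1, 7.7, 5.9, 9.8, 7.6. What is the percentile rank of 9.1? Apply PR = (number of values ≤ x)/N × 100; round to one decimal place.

N = 8.
Strictly below 9.1: 6. Equal to 9.1: 1.
PR = 7/8 × 100 = 87.5

87.5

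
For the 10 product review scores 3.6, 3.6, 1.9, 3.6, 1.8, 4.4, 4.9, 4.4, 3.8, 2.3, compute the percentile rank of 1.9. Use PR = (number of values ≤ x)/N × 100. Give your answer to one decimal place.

20.0

N = 10.
Strictly below 1.9: 1. Equal to 1.9: 1.
PR = 2/10 × 100 = 20.0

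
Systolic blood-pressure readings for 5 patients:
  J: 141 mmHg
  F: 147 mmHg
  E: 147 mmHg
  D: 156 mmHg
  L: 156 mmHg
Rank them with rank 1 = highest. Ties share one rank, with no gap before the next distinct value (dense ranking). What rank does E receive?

2

Sorted (descending): 156, 156, 147, 147, 141
The 2 values of 156 share dense rank 1.
The 2 values of 147 share dense rank 2.
Remaining distinct values take the next consecutive integers.
E has value 147 mmHg → rank 2.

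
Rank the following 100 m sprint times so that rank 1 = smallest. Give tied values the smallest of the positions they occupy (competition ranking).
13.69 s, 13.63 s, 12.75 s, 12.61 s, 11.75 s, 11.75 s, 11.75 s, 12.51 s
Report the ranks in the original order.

Sorted (ascending): 11.75, 11.75, 11.75, 12.51, 12.61, 12.75, 13.63, 13.69
The 3 values of 11.75 occupy positions 1–3 → each gets rank 1.

8, 7, 6, 5, 1, 1, 1, 4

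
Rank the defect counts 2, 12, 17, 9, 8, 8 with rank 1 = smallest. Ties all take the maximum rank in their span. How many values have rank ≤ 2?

Sorted (ascending): 2, 8, 8, 9, 12, 17
The 2 values of 8 occupy positions 2–3 → each gets rank 3.
Ranks ≤ 2: {1} → 1 value.

1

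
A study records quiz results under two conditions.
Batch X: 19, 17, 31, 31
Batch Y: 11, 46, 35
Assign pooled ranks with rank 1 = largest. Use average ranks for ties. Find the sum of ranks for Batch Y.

Sorted (descending): 46, 35, 31, 31, 19, 17, 11
The 2 values of 31 occupy positions 3–4 → average rank (3+4)/2 = 3.5.
Batch Y values → pooled ranks: 11→7, 46→1, 35→2
Rank sum = 7 + 1 + 2 = 10

10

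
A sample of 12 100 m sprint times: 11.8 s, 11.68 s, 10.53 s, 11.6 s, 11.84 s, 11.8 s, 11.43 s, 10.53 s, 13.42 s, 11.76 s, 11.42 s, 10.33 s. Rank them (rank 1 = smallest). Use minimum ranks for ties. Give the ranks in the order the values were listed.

Sorted (ascending): 10.33, 10.53, 10.53, 11.42, 11.43, 11.6, 11.68, 11.76, 11.8, 11.8, 11.84, 13.42
The 2 values of 10.53 occupy positions 2–3 → each gets rank 2.
The 2 values of 11.8 occupy positions 9–10 → each gets rank 9.

9, 7, 2, 6, 11, 9, 5, 2, 12, 8, 4, 1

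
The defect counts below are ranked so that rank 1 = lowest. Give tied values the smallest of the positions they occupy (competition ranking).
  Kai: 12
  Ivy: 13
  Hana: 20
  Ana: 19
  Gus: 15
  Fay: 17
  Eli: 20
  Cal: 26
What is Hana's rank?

Sorted (ascending): 12, 13, 15, 17, 19, 20, 20, 26
The 2 values of 20 occupy positions 6–7 → each gets rank 6.
Hana has value 20 → rank 6.

6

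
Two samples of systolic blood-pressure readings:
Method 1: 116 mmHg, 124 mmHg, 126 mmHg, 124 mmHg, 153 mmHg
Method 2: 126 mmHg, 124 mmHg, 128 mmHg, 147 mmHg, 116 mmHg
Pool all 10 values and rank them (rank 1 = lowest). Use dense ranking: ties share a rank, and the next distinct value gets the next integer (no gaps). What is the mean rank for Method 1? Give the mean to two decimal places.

Sorted (ascending): 116, 116, 124, 124, 124, 126, 126, 128, 147, 153
The 2 values of 116 share dense rank 1.
The 3 values of 124 share dense rank 2.
The 2 values of 126 share dense rank 3.
Remaining distinct values take the next consecutive integers.
Method 1 values → pooled ranks: 116→1, 124→2, 126→3, 124→2, 153→6
Mean rank = (1 + 2 + 3 + 2 + 6) / 5 = 2.80

2.80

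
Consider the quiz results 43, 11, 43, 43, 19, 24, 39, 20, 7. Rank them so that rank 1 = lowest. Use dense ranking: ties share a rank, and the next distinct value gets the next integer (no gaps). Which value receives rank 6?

39

Sorted (ascending): 7, 11, 19, 20, 24, 39, 43, 43, 43
The 3 values of 43 share dense rank 7.
Remaining distinct values take the next consecutive integers.
Rank 6 → value 39.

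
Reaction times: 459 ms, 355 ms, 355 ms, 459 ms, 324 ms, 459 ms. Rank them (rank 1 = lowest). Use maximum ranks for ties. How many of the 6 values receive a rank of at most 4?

3

Sorted (ascending): 324, 355, 355, 459, 459, 459
The 2 values of 355 occupy positions 2–3 → each gets rank 3.
The 3 values of 459 occupy positions 4–6 → each gets rank 6.
Ranks ≤ 4: {1, 3, 3} → 3 values.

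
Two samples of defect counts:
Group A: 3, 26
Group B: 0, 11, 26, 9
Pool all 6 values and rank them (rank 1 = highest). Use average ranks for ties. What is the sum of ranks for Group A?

6.5

Sorted (descending): 26, 26, 11, 9, 3, 0
The 2 values of 26 occupy positions 1–2 → average rank (1+2)/2 = 1.5.
Group A values → pooled ranks: 3→5, 26→1.5
Rank sum = 5 + 1.5 = 6.5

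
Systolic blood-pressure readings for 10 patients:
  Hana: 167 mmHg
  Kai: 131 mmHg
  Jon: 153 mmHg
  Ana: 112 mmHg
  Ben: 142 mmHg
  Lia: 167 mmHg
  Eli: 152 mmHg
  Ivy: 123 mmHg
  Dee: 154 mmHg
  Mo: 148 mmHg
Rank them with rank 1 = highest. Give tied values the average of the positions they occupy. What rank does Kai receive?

Sorted (descending): 167, 167, 154, 153, 152, 148, 142, 131, 123, 112
The 2 values of 167 occupy positions 1–2 → average rank (1+2)/2 = 1.5.
Kai has value 131 mmHg → rank 8.

8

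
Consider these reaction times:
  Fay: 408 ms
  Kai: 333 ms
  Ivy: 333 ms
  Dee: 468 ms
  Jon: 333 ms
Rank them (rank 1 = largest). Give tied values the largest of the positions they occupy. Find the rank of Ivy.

5

Sorted (descending): 468, 408, 333, 333, 333
The 3 values of 333 occupy positions 3–5 → each gets rank 5.
Ivy has value 333 ms → rank 5.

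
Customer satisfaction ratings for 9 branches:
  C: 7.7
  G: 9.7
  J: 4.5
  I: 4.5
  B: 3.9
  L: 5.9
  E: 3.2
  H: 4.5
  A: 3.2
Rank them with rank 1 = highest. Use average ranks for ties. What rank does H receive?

Sorted (descending): 9.7, 7.7, 5.9, 4.5, 4.5, 4.5, 3.9, 3.2, 3.2
The 3 values of 4.5 occupy positions 4–6 → average rank 5.
The 2 values of 3.2 occupy positions 8–9 → average rank (8+9)/2 = 8.5.
H has value 4.5 → rank 5.

5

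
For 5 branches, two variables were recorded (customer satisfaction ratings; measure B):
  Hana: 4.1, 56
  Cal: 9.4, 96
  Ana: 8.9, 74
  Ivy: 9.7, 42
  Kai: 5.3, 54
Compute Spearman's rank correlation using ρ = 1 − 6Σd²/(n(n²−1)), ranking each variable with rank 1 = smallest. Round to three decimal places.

Ranks of variable 1: 1, 4, 3, 5, 2
Ranks of variable 2: 3, 5, 4, 1, 2
d = r₁ − r₂: -2, -1, -1, 4, 0
d²: 4, 1, 1, 16, 0; Σd² = 22
ρ = 1 − 6·22/(5·24) = 1 − 132/120 = -0.100

-0.100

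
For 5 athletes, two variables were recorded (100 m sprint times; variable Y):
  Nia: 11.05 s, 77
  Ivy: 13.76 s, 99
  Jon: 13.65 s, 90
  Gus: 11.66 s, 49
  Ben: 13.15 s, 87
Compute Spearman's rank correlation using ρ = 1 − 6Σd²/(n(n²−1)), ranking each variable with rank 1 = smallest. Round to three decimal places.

Ranks of variable 1: 1, 5, 4, 2, 3
Ranks of variable 2: 2, 5, 4, 1, 3
d = r₁ − r₂: -1, 0, 0, 1, 0
d²: 1, 0, 0, 1, 0; Σd² = 2
ρ = 1 − 6·2/(5·24) = 1 − 12/120 = 0.900

0.900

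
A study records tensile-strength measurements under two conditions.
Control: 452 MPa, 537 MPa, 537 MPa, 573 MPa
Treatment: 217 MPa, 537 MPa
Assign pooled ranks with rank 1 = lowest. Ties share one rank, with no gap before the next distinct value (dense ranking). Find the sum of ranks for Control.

12

Sorted (ascending): 217, 452, 537, 537, 537, 573
The 3 values of 537 share dense rank 3.
Remaining distinct values take the next consecutive integers.
Control values → pooled ranks: 452→2, 537→3, 537→3, 573→4
Rank sum = 2 + 3 + 3 + 4 = 12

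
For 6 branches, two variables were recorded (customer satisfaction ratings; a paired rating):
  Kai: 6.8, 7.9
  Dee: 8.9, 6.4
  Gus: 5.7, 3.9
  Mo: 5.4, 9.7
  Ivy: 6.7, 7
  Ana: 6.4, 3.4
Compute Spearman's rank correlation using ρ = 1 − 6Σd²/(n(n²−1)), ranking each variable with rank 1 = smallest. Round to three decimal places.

Ranks of variable 1: 5, 6, 2, 1, 4, 3
Ranks of variable 2: 5, 3, 2, 6, 4, 1
d = r₁ − r₂: 0, 3, 0, -5, 0, 2
d²: 0, 9, 0, 25, 0, 4; Σd² = 38
ρ = 1 − 6·38/(6·35) = 1 − 228/210 = -0.086

-0.086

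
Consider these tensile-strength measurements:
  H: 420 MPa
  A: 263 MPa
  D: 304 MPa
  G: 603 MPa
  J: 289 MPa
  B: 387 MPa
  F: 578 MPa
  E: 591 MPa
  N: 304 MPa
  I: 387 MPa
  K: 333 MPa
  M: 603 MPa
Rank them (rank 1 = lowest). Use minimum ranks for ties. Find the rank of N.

3

Sorted (ascending): 263, 289, 304, 304, 333, 387, 387, 420, 578, 591, 603, 603
The 2 values of 304 occupy positions 3–4 → each gets rank 3.
The 2 values of 387 occupy positions 6–7 → each gets rank 6.
The 2 values of 603 occupy positions 11–12 → each gets rank 11.
N has value 304 MPa → rank 3.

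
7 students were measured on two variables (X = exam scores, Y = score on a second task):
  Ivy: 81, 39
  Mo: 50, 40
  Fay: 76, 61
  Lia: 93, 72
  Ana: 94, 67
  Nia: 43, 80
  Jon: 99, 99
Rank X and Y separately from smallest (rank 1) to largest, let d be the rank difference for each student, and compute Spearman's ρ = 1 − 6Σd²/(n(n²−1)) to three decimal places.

Ranks of variable 1: 4, 2, 3, 5, 6, 1, 7
Ranks of variable 2: 1, 2, 3, 5, 4, 6, 7
d = r₁ − r₂: 3, 0, 0, 0, 2, -5, 0
d²: 9, 0, 0, 0, 4, 25, 0; Σd² = 38
ρ = 1 − 6·38/(7·48) = 1 − 228/336 = 0.321

0.321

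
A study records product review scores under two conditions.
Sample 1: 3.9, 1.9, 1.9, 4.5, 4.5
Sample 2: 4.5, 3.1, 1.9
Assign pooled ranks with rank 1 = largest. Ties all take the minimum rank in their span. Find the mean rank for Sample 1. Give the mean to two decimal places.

Sorted (descending): 4.5, 4.5, 4.5, 3.9, 3.1, 1.9, 1.9, 1.9
The 3 values of 4.5 occupy positions 1–3 → each gets rank 1.
The 3 values of 1.9 occupy positions 6–8 → each gets rank 6.
Sample 1 values → pooled ranks: 3.9→4, 1.9→6, 1.9→6, 4.5→1, 4.5→1
Mean rank = (4 + 6 + 6 + 1 + 1) / 5 = 3.60

3.60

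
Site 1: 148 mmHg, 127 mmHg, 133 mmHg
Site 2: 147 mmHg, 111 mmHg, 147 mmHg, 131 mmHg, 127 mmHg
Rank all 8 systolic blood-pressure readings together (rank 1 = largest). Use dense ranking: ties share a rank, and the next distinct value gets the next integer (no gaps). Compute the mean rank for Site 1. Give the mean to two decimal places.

3.00

Sorted (descending): 148, 147, 147, 133, 131, 127, 127, 111
The 2 values of 147 share dense rank 2.
The 2 values of 127 share dense rank 5.
Remaining distinct values take the next consecutive integers.
Site 1 values → pooled ranks: 148→1, 127→5, 133→3
Mean rank = (1 + 5 + 3) / 3 = 3.00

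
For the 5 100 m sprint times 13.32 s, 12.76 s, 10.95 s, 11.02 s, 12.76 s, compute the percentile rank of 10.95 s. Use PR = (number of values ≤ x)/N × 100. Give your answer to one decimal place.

N = 5.
Strictly below 10.95: 0. Equal to 10.95: 1.
PR = 1/5 × 100 = 20.0

20.0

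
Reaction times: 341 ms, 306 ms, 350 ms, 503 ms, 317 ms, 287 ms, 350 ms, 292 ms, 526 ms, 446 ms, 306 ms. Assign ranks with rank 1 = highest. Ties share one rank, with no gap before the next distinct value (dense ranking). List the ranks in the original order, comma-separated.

5, 7, 4, 2, 6, 9, 4, 8, 1, 3, 7

Sorted (descending): 526, 503, 446, 350, 350, 341, 317, 306, 306, 292, 287
The 2 values of 350 share dense rank 4.
The 2 values of 306 share dense rank 7.
Remaining distinct values take the next consecutive integers.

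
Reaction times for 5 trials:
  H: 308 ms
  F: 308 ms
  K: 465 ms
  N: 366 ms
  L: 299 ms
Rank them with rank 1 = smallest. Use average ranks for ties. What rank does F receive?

Sorted (ascending): 299, 308, 308, 366, 465
The 2 values of 308 occupy positions 2–3 → average rank (2+3)/2 = 2.5.
F has value 308 ms → rank 2.5.

2.5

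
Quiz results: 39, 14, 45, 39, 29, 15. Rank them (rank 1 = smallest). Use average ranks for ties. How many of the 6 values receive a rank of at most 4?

Sorted (ascending): 14, 15, 29, 39, 39, 45
The 2 values of 39 occupy positions 4–5 → average rank (4+5)/2 = 4.5.
Ranks ≤ 4: {1, 2, 3} → 3 values.

3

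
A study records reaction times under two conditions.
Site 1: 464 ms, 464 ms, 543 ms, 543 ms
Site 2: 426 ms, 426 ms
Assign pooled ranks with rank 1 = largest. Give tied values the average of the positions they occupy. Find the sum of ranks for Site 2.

11

Sorted (descending): 543, 543, 464, 464, 426, 426
The 2 values of 543 occupy positions 1–2 → average rank (1+2)/2 = 1.5.
The 2 values of 464 occupy positions 3–4 → average rank (3+4)/2 = 3.5.
The 2 values of 426 occupy positions 5–6 → average rank (5+6)/2 = 5.5.
Site 2 values → pooled ranks: 426→5.5, 426→5.5
Rank sum = 5.5 + 5.5 = 11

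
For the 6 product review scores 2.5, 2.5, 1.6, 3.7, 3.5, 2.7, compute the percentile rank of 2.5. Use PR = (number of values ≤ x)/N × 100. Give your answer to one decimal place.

50.0

N = 6.
Strictly below 2.5: 1. Equal to 2.5: 2.
PR = 3/6 × 100 = 50.0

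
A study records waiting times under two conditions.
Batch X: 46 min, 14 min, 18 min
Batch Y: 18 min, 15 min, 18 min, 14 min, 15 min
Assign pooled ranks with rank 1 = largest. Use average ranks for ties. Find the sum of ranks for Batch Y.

Sorted (descending): 46, 18, 18, 18, 15, 15, 14, 14
The 3 values of 18 occupy positions 2–4 → average rank 3.
The 2 values of 15 occupy positions 5–6 → average rank (5+6)/2 = 5.5.
The 2 values of 14 occupy positions 7–8 → average rank (7+8)/2 = 7.5.
Batch Y values → pooled ranks: 18→3, 15→5.5, 18→3, 14→7.5, 15→5.5
Rank sum = 3 + 5.5 + 3 + 7.5 + 5.5 = 24.5

24.5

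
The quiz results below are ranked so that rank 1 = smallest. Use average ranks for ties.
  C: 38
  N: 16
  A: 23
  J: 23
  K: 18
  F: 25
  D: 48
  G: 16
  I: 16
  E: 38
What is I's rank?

2

Sorted (ascending): 16, 16, 16, 18, 23, 23, 25, 38, 38, 48
The 3 values of 16 occupy positions 1–3 → average rank 2.
The 2 values of 23 occupy positions 5–6 → average rank (5+6)/2 = 5.5.
The 2 values of 38 occupy positions 8–9 → average rank (8+9)/2 = 8.5.
I has value 16 → rank 2.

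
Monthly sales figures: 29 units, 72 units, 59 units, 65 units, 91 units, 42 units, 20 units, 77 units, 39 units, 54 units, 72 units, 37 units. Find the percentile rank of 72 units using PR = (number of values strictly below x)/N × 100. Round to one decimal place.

N = 12.
Strictly below 72: 8. Equal to 72: 2.
PR = 8/12 × 100 = 66.7

66.7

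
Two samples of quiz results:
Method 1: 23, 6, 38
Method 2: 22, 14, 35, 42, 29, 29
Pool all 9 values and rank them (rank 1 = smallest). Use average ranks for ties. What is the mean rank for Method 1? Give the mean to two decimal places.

4.33

Sorted (ascending): 6, 14, 22, 23, 29, 29, 35, 38, 42
The 2 values of 29 occupy positions 5–6 → average rank (5+6)/2 = 5.5.
Method 1 values → pooled ranks: 23→4, 6→1, 38→8
Mean rank = (4 + 1 + 8) / 3 = 4.33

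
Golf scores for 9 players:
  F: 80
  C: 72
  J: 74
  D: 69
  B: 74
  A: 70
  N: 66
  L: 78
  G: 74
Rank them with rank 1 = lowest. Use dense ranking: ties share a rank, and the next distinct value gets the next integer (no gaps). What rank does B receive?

5

Sorted (ascending): 66, 69, 70, 72, 74, 74, 74, 78, 80
The 3 values of 74 share dense rank 5.
Remaining distinct values take the next consecutive integers.
B has value 74 → rank 5.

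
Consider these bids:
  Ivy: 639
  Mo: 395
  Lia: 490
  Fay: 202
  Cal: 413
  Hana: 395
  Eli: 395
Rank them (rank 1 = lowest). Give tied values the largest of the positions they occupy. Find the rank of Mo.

Sorted (ascending): 202, 395, 395, 395, 413, 490, 639
The 3 values of 395 occupy positions 2–4 → each gets rank 4.
Mo has value 395 → rank 4.

4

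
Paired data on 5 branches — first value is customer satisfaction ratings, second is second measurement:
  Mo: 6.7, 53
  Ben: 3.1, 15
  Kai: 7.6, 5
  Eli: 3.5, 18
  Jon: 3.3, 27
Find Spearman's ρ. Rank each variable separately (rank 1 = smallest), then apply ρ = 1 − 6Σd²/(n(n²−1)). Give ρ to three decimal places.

-0.100

Ranks of variable 1: 4, 1, 5, 3, 2
Ranks of variable 2: 5, 2, 1, 3, 4
d = r₁ − r₂: -1, -1, 4, 0, -2
d²: 1, 1, 16, 0, 4; Σd² = 22
ρ = 1 − 6·22/(5·24) = 1 − 132/120 = -0.100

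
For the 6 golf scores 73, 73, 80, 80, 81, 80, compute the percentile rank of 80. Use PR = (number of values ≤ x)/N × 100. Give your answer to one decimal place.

83.3

N = 6.
Strictly below 80: 2. Equal to 80: 3.
PR = 5/6 × 100 = 83.3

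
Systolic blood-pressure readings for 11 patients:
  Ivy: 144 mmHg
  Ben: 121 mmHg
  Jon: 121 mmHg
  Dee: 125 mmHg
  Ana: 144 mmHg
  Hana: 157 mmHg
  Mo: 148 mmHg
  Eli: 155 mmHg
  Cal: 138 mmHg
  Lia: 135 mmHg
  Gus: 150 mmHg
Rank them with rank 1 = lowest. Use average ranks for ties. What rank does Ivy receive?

6.5

Sorted (ascending): 121, 121, 125, 135, 138, 144, 144, 148, 150, 155, 157
The 2 values of 121 occupy positions 1–2 → average rank (1+2)/2 = 1.5.
The 2 values of 144 occupy positions 6–7 → average rank (6+7)/2 = 6.5.
Ivy has value 144 mmHg → rank 6.5.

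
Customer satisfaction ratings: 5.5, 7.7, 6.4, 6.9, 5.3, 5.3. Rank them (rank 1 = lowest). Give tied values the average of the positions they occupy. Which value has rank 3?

5.5

Sorted (ascending): 5.3, 5.3, 5.5, 6.4, 6.9, 7.7
The 2 values of 5.3 occupy positions 1–2 → average rank (1+2)/2 = 1.5.
Rank 3 → value 5.5.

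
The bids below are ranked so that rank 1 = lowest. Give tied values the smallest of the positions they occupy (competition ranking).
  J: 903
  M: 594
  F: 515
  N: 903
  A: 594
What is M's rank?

Sorted (ascending): 515, 594, 594, 903, 903
The 2 values of 594 occupy positions 2–3 → each gets rank 2.
The 2 values of 903 occupy positions 4–5 → each gets rank 4.
M has value 594 → rank 2.

2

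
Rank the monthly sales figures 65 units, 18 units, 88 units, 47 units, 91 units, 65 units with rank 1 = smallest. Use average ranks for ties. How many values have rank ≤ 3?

Sorted (ascending): 18, 47, 65, 65, 88, 91
The 2 values of 65 occupy positions 3–4 → average rank (3+4)/2 = 3.5.
Ranks ≤ 3: {1, 2} → 2 values.

2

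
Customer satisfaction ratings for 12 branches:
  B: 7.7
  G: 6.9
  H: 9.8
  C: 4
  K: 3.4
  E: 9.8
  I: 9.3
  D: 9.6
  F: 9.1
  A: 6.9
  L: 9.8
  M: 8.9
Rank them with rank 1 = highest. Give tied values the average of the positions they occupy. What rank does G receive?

9.5

Sorted (descending): 9.8, 9.8, 9.8, 9.6, 9.3, 9.1, 8.9, 7.7, 6.9, 6.9, 4, 3.4
The 3 values of 9.8 occupy positions 1–3 → average rank 2.
The 2 values of 6.9 occupy positions 9–10 → average rank (9+10)/2 = 9.5.
G has value 6.9 → rank 9.5.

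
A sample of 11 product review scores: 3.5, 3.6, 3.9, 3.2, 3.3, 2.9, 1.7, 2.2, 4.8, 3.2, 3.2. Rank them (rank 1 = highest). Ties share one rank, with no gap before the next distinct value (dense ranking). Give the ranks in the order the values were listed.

4, 3, 2, 6, 5, 7, 9, 8, 1, 6, 6

Sorted (descending): 4.8, 3.9, 3.6, 3.5, 3.3, 3.2, 3.2, 3.2, 2.9, 2.2, 1.7
The 3 values of 3.2 share dense rank 6.
Remaining distinct values take the next consecutive integers.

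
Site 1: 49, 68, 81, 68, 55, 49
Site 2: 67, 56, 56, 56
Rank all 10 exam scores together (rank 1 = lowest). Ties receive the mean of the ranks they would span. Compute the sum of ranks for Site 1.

Sorted (ascending): 49, 49, 55, 56, 56, 56, 67, 68, 68, 81
The 2 values of 49 occupy positions 1–2 → average rank (1+2)/2 = 1.5.
The 3 values of 56 occupy positions 4–6 → average rank 5.
The 2 values of 68 occupy positions 8–9 → average rank (8+9)/2 = 8.5.
Site 1 values → pooled ranks: 49→1.5, 68→8.5, 81→10, 68→8.5, 55→3, 49→1.5
Rank sum = 1.5 + 8.5 + 10 + 8.5 + 3 + 1.5 = 33

33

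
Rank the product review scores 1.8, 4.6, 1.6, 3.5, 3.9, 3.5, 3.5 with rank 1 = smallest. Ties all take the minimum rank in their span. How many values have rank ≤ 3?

Sorted (ascending): 1.6, 1.8, 3.5, 3.5, 3.5, 3.9, 4.6
The 3 values of 3.5 occupy positions 3–5 → each gets rank 3.
Ranks ≤ 3: {1, 2, 3, 3, 3} → 5 values.

5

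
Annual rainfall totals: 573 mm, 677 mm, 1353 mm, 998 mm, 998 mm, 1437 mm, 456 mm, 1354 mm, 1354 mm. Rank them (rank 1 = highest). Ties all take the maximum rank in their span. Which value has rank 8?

Sorted (descending): 1437, 1354, 1354, 1353, 998, 998, 677, 573, 456
The 2 values of 1354 occupy positions 2–3 → each gets rank 3.
The 2 values of 998 occupy positions 5–6 → each gets rank 6.
Rank 8 → value 573.

573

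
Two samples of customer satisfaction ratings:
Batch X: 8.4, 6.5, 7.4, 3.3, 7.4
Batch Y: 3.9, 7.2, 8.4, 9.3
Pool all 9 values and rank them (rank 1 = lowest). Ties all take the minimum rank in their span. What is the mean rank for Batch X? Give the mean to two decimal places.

4.20

Sorted (ascending): 3.3, 3.9, 6.5, 7.2, 7.4, 7.4, 8.4, 8.4, 9.3
The 2 values of 7.4 occupy positions 5–6 → each gets rank 5.
The 2 values of 8.4 occupy positions 7–8 → each gets rank 7.
Batch X values → pooled ranks: 8.4→7, 6.5→3, 7.4→5, 3.3→1, 7.4→5
Mean rank = (7 + 3 + 5 + 1 + 5) / 5 = 4.20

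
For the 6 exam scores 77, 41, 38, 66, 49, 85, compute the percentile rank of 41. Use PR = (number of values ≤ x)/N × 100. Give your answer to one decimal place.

33.3

N = 6.
Strictly below 41: 1. Equal to 41: 1.
PR = 2/6 × 100 = 33.3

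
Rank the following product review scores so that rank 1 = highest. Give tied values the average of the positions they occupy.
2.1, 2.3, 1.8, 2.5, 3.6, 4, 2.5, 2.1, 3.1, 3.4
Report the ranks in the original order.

8.5, 7, 10, 5.5, 2, 1, 5.5, 8.5, 4, 3

Sorted (descending): 4, 3.6, 3.4, 3.1, 2.5, 2.5, 2.3, 2.1, 2.1, 1.8
The 2 values of 2.5 occupy positions 5–6 → average rank (5+6)/2 = 5.5.
The 2 values of 2.1 occupy positions 8–9 → average rank (8+9)/2 = 8.5.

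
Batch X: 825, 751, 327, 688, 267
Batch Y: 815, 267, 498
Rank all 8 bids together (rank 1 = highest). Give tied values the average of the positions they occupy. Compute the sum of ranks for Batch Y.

14.5

Sorted (descending): 825, 815, 751, 688, 498, 327, 267, 267
The 2 values of 267 occupy positions 7–8 → average rank (7+8)/2 = 7.5.
Batch Y values → pooled ranks: 815→2, 267→7.5, 498→5
Rank sum = 2 + 7.5 + 5 = 14.5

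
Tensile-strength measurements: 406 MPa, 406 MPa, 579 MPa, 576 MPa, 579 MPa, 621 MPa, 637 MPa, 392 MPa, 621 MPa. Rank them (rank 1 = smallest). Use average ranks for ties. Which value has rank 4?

Sorted (ascending): 392, 406, 406, 576, 579, 579, 621, 621, 637
The 2 values of 406 occupy positions 2–3 → average rank (2+3)/2 = 2.5.
The 2 values of 579 occupy positions 5–6 → average rank (5+6)/2 = 5.5.
The 2 values of 621 occupy positions 7–8 → average rank (7+8)/2 = 7.5.
Rank 4 → value 576.

576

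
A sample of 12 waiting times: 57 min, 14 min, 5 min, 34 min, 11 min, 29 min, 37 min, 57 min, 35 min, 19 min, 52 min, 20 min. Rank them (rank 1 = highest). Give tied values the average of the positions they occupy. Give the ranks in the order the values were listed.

1.5, 10, 12, 6, 11, 7, 4, 1.5, 5, 9, 3, 8

Sorted (descending): 57, 57, 52, 37, 35, 34, 29, 20, 19, 14, 11, 5
The 2 values of 57 occupy positions 1–2 → average rank (1+2)/2 = 1.5.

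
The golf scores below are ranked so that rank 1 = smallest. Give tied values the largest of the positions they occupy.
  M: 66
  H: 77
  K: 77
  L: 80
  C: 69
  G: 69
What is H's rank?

Sorted (ascending): 66, 69, 69, 77, 77, 80
The 2 values of 69 occupy positions 2–3 → each gets rank 3.
The 2 values of 77 occupy positions 4–5 → each gets rank 5.
H has value 77 → rank 5.

5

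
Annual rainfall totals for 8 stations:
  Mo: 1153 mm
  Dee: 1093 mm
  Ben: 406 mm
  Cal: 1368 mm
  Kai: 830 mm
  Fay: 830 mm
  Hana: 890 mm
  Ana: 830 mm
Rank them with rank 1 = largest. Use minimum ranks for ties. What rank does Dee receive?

3

Sorted (descending): 1368, 1153, 1093, 890, 830, 830, 830, 406
The 3 values of 830 occupy positions 5–7 → each gets rank 5.
Dee has value 1093 mm → rank 3.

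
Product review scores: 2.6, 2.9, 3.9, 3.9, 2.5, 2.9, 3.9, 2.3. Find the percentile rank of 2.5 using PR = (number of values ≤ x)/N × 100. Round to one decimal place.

25.0

N = 8.
Strictly below 2.5: 1. Equal to 2.5: 1.
PR = 2/8 × 100 = 25.0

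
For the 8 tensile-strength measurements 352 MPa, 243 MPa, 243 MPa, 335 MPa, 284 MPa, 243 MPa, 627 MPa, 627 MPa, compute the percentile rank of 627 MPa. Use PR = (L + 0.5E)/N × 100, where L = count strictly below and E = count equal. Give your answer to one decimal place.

87.5

N = 8.
Strictly below 627: 6. Equal to 627: 2.
PR = (6 + 0.5·2)/8 × 100 = 87.5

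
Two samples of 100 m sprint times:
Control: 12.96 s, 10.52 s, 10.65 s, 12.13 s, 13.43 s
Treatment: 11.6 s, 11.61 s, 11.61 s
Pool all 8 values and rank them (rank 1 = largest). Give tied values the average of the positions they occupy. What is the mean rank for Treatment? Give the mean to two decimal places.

5.00

Sorted (descending): 13.43, 12.96, 12.13, 11.61, 11.61, 11.6, 10.65, 10.52
The 2 values of 11.61 occupy positions 4–5 → average rank (4+5)/2 = 4.5.
Treatment values → pooled ranks: 11.6→6, 11.61→4.5, 11.61→4.5
Mean rank = (6 + 4.5 + 4.5) / 3 = 5.00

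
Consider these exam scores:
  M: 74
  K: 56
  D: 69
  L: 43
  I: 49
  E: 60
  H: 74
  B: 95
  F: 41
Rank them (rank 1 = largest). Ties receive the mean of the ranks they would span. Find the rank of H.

2.5

Sorted (descending): 95, 74, 74, 69, 60, 56, 49, 43, 41
The 2 values of 74 occupy positions 2–3 → average rank (2+3)/2 = 2.5.
H has value 74 → rank 2.5.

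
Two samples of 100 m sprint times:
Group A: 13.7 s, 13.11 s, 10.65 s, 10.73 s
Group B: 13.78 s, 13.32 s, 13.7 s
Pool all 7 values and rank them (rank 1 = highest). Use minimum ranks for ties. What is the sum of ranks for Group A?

20

Sorted (descending): 13.78, 13.7, 13.7, 13.32, 13.11, 10.73, 10.65
The 2 values of 13.7 occupy positions 2–3 → each gets rank 2.
Group A values → pooled ranks: 13.7→2, 13.11→5, 10.65→7, 10.73→6
Rank sum = 2 + 5 + 7 + 6 = 20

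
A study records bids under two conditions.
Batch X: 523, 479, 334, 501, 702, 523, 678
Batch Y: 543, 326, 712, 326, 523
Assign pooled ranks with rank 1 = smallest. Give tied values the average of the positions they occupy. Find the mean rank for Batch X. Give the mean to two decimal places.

6.71

Sorted (ascending): 326, 326, 334, 479, 501, 523, 523, 523, 543, 678, 702, 712
The 2 values of 326 occupy positions 1–2 → average rank (1+2)/2 = 1.5.
The 3 values of 523 occupy positions 6–8 → average rank 7.
Batch X values → pooled ranks: 523→7, 479→4, 334→3, 501→5, 702→11, 523→7, 678→10
Mean rank = (7 + 4 + 3 + 5 + 11 + 7 + 10) / 7 = 6.71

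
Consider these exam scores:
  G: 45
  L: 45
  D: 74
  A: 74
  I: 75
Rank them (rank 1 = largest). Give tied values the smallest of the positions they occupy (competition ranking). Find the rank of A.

Sorted (descending): 75, 74, 74, 45, 45
The 2 values of 74 occupy positions 2–3 → each gets rank 2.
The 2 values of 45 occupy positions 4–5 → each gets rank 4.
A has value 74 → rank 2.

2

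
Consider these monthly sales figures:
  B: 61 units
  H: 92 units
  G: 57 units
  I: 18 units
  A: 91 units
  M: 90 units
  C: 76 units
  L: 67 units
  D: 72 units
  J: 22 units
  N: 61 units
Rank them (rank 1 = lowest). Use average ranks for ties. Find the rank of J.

Sorted (ascending): 18, 22, 57, 61, 61, 67, 72, 76, 90, 91, 92
The 2 values of 61 occupy positions 4–5 → average rank (4+5)/2 = 4.5.
J has value 22 units → rank 2.

2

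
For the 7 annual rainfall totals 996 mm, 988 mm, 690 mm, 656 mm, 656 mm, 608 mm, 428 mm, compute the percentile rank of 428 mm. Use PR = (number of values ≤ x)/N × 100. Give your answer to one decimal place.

14.3

N = 7.
Strictly below 428: 0. Equal to 428: 1.
PR = 1/7 × 100 = 14.3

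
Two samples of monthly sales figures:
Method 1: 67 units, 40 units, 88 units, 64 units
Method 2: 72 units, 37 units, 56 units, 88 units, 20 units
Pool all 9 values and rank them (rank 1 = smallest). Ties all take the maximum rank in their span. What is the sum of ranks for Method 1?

Sorted (ascending): 20, 37, 40, 56, 64, 67, 72, 88, 88
The 2 values of 88 occupy positions 8–9 → each gets rank 9.
Method 1 values → pooled ranks: 67→6, 40→3, 88→9, 64→5
Rank sum = 6 + 3 + 9 + 5 = 23

23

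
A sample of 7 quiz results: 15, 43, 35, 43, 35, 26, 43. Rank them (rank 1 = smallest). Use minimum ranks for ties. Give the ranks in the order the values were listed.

Sorted (ascending): 15, 26, 35, 35, 43, 43, 43
The 2 values of 35 occupy positions 3–4 → each gets rank 3.
The 3 values of 43 occupy positions 5–7 → each gets rank 5.

1, 5, 3, 5, 3, 2, 5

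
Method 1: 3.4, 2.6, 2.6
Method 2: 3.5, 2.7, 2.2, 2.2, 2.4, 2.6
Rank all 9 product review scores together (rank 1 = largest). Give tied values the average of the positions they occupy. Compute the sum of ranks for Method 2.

Sorted (descending): 3.5, 3.4, 2.7, 2.6, 2.6, 2.6, 2.4, 2.2, 2.2
The 3 values of 2.6 occupy positions 4–6 → average rank 5.
The 2 values of 2.2 occupy positions 8–9 → average rank (8+9)/2 = 8.5.
Method 2 values → pooled ranks: 3.5→1, 2.7→3, 2.2→8.5, 2.2→8.5, 2.4→7, 2.6→5
Rank sum = 1 + 3 + 8.5 + 8.5 + 7 + 5 = 33

33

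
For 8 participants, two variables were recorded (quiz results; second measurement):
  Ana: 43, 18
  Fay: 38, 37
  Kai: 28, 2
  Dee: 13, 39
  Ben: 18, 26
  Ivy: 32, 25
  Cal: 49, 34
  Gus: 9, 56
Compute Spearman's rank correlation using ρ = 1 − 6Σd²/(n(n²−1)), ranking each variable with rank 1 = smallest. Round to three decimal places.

Ranks of variable 1: 7, 6, 4, 2, 3, 5, 8, 1
Ranks of variable 2: 2, 6, 1, 7, 4, 3, 5, 8
d = r₁ − r₂: 5, 0, 3, -5, -1, 2, 3, -7
d²: 25, 0, 9, 25, 1, 4, 9, 49; Σd² = 122
ρ = 1 − 6·122/(8·63) = 1 − 732/504 = -0.452

-0.452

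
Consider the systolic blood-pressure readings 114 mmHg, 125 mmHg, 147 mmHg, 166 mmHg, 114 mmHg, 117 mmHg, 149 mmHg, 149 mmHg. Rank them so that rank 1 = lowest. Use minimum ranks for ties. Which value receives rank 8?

Sorted (ascending): 114, 114, 117, 125, 147, 149, 149, 166
The 2 values of 114 occupy positions 1–2 → each gets rank 1.
The 2 values of 149 occupy positions 6–7 → each gets rank 6.
Rank 8 → value 166.

166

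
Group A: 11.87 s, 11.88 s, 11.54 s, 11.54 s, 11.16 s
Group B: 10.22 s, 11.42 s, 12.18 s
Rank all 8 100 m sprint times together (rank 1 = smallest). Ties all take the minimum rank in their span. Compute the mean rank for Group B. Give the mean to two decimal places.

Sorted (ascending): 10.22, 11.16, 11.42, 11.54, 11.54, 11.87, 11.88, 12.18
The 2 values of 11.54 occupy positions 4–5 → each gets rank 4.
Group B values → pooled ranks: 10.22→1, 11.42→3, 12.18→8
Mean rank = (1 + 3 + 8) / 3 = 4.00

4.00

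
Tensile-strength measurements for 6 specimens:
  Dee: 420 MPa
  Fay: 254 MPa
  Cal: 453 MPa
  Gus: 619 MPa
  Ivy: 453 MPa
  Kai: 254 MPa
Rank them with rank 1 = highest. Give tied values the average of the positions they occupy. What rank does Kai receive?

Sorted (descending): 619, 453, 453, 420, 254, 254
The 2 values of 453 occupy positions 2–3 → average rank (2+3)/2 = 2.5.
The 2 values of 254 occupy positions 5–6 → average rank (5+6)/2 = 5.5.
Kai has value 254 MPa → rank 5.5.

5.5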